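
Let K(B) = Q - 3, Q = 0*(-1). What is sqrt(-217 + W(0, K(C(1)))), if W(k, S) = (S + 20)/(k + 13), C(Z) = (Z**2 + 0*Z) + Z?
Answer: 2*I*sqrt(9113)/13 ≈ 14.686*I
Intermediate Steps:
Q = 0
C(Z) = Z + Z**2 (C(Z) = (Z**2 + 0) + Z = Z**2 + Z = Z + Z**2)
K(B) = -3 (K(B) = 0 - 3 = -3)
W(k, S) = (20 + S)/(13 + k)
sqrt(-217 + W(0, K(C(1)))) = sqrt(-217 + (20 - 3)/(13 + 0)) = sqrt(-217 + 17/13) = sqrt(-2804/13) = 2*I*sqrt(9113)/13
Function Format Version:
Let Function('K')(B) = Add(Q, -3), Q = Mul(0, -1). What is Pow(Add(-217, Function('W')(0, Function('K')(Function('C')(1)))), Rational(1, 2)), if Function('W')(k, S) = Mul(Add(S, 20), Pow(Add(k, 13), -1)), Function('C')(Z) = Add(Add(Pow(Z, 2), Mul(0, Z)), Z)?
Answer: Mul(Rational(2, 13), I, Pow(9113, Rational(1, 2))) ≈ Mul(14.686, I)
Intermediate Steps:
Q = 0
Function('C')(Z) = Add(Z, Pow(Z, 2)) (Function('C')(Z) = Add(Add(Pow(Z, 2), 0), Z) = Add(Pow(Z, 2), Z) = Add(Z, Pow(Z, 2)))
Function('K')(B) = -3 (Function('K')(B) = Add(0, -3) = -3)
Function('W')(k, S) = Mul(Pow(Add(13, k), -1), Add(20, S)) (Function('W')(k, S) = Mul(Add(20, S), Pow(Add(13, k), -1)) = Mul(Pow(Add(13, k), -1), Add(20, S)))
Pow(Add(-217, Function('W')(0, Function('K')(Function('C')(1)))), Rational(1, 2)) = Pow(Add(-217, Mul(Pow(Add(13, 0), -1), Add(20, -3))), Rational(1, 2)) = Pow(Add(-217, Mul(Pow(13, -1), 17)), Rational(1, 2)) = Pow(Add(-217, Mul(Rational(1, 13), 17)), Rational(1, 2)) = Pow(Add(-217, Rational(17, 13)), Rational(1, 2)) = Pow(Rational(-2804, 13), Rational(1, 2)) = Mul(Rational(2, 13), I, Pow(9113, Rational(1, 2)))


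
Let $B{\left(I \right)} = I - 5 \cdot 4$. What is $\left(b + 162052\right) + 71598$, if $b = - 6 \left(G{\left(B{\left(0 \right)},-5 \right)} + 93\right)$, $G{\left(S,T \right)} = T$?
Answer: $233122$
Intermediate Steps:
$B{\left(I \right)} = -20 + I$ ($B{\left(I \right)} = I - 20 = -20 + I$)
$b = -528$ ($b = - 6 \left(-5 + 93\right) = \left(-6\right) 88 = -528$)
$\left(b + 162052\right) + 71598 = \left(-528 + 162052\right) + 71598 = 161524 + 71598 = 233122$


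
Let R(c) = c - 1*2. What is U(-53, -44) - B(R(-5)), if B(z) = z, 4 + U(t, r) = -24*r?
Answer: 1059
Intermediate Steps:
R(c) = -2 + c (R(c) = c - 2 = -2 + c)
U(t, r) = -4 - 24*r
U(-53, -44) - B(R(-5)) = (-4 - 24*(-44)) - (-2 - 5) = (-4 + 1056) - 1*(-7) = 1052 + 7 = 1059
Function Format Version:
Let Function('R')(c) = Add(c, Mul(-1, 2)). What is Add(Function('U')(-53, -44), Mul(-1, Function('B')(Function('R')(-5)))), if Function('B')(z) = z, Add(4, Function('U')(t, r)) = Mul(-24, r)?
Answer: 1059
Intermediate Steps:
Function('R')(c) = Add(-2, c) (Function('R')(c) = Add(c, -2) = Add(-2, c))
Function('U')(t, r) = Add(-4, Mul(-24, r))
Add(Function('U')(-53, -44), Mul(-1, Function('B')(Function('R')(-5)))) = Add(Add(-4, Mul(-24, -44)), Mul(-1, Add(-2, -5))) = Add(Add(-4, 1056), Mul(-1, -7)) = Add(1052, 7) = 1059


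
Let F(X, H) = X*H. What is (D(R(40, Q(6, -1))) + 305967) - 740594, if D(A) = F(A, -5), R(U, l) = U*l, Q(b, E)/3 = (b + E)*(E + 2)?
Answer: -437627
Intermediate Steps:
Q(b, E) = 3*(2 + E)*(E + b) (Q(b, E) = 3*((b + E)*(E + 2)) = 3*((E + b)*(2 + E)) = 3*((2 + E)*(E + b)) = 3*(2 + E)*(E + b))
F(X, H) = H*X
D(A) = -5*A
(D(R(40, Q(6, -1))) + 305967) - 740594 = (-200*(3*(-1)**2 + 6*(-1) + 6*6 + 3*(-1)*6) + 305967) - 740594 = (-200*(3*1 - 6 + 36 - 18) + 305967) - 740594 = (-200*(3 - 6 + 36 - 18) + 305967) - 740594 = (-200*15 + 305967) - 740594 = (-5*600 + 305967) - 740594 = (-3000 + 305967) - 740594 = 302967 - 740594 = -437627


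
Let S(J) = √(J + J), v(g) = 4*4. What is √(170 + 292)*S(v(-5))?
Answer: 8*√231 ≈ 121.59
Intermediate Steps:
v(g) = 16
S(J) = √2*√J (S(J) = √(2*J) = √2*√J)
√(170 + 292)*S(v(-5)) = √(170 + 292)*(√2*√16) = √462*(√2*4) = √462*(4*√2) = 8*√231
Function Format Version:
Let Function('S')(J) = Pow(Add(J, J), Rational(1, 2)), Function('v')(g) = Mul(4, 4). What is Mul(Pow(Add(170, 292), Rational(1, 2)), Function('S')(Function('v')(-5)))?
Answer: Mul(8, Pow(231, Rational(1, 2))) ≈ 121.59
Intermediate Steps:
Function('v')(g) = 16
Function('S')(J) = Mul(Pow(2, Rational(1, 2)), Pow(J, Rational(1, 2))) (Function('S')(J) = Pow(Mul(2, J), Rational(1, 2)) = Mul(Pow(2, Rational(1, 2)), Pow(J, Rational(1, 2))))
Mul(Pow(Add(170, 292), Rational(1, 2)), Function('S')(Function('v')(-5))) = Mul(Pow(Add(170, 292), Rational(1, 2)), Mul(Pow(2, Rational(1, 2)), Pow(16, Rational(1, 2)))) = Mul(Pow(462, Rational(1, 2)), Mul(Pow(2, Rational(1, 2)), 4)) = Mul(Pow(462, Rational(1, 2)), Mul(4, Pow(2, Rational(1, 2)))) = Mul(8, Pow(231, Rational(1, 2)))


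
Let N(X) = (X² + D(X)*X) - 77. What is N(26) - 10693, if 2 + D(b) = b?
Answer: -9470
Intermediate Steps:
D(b) = -2 + b
N(X) = -77 + X² + X*(-2 + X) (N(X) = (X² + (-2 + X)*X) - 77 = (X² + X*(-2 + X)) - 77 = -77 + X² + X*(-2 + X))
N(26) - 10693 = (-77 + 26² + 26*(-2 + 26)) - 10693 = (-77 + 676 + 26*24) - 10693 = (-77 + 676 + 624) - 10693 = 1223 - 10693 = -9470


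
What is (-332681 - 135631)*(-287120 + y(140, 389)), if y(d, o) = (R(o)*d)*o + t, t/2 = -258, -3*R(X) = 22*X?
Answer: 72889888613152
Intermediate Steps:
R(X) = -22*X/3
t = -516 (t = 2*(-258) = -516)
y(d, o) = -516 - 22*d*o**2/3 (y(d, o) = ((-22*o/3)*d)*o - 516 = (-22*d*o/3)*o - 516 = -22*d*o**2/3 - 516 = -516 - 22*d*o**2/3)
(-332681 - 135631)*(-287120 + y(140, 389)) = (-332681 - 135631)*(-287120 + (-516 - 22/3*140*389**2)) = -468312*(-287120 + (-516 - 22/3*140*151321)) = -468312*(-287120 + (-516 - 466068680/3)) = -468312*(-287120 - 466070228/3) = -468312*(-466931588/3) = 72889888613152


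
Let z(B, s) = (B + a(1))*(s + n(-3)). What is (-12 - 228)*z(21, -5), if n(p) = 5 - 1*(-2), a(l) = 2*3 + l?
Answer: -13440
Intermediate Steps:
a(l) = 6 + l
n(p) = 7 (n(p) = 5 + 2 = 7)
z(B, s) = (7 + B)*(7 + s) (z(B, s) = (B + (6 + 1))*(s + 7) = (B + 7)*(7 + s) = (7 + B)*(7 + s))
(-12 - 228)*z(21, -5) = (-12 - 228)*(49 + 7*21 + 7*(-5) + 21*(-5)) = -240*(49 + 147 - 35 - 105) = -240*56 = -13440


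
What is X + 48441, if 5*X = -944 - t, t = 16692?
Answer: 224569/5 ≈ 44914.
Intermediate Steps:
X = -17636/5 (X = (-944 - 1*16692)/5 = (-944 - 16692)/5 = (⅕)*(-17636) = -17636/5 ≈ -3527.2)
X + 48441 = -17636/5 + 48441 = 224569/5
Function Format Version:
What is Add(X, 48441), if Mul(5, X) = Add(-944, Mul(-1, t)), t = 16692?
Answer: Rational(224569, 5) ≈ 44914.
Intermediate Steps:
X = Rational(-17636, 5) (X = Mul(Rational(1, 5), Add(-944, Mul(-1, 16692))) = Mul(Rational(1, 5), Add(-944, -16692)) = Mul(Rational(1, 5), -17636) = Rational(-17636, 5) ≈ -3527.2)
Add(X, 48441) = Add(Rational(-17636, 5), 48441) = Rational(224569, 5)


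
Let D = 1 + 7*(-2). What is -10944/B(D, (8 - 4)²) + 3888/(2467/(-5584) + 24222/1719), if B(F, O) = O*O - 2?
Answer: 1340930358432/5546296375 ≈ 241.77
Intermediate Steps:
D = -13 (D = 1 - 14 = -13)
B(F, O) = -2 + O² (B(F, O) = O² - 2 = -2 + O²)
-10944/B(D, (8 - 4)²) + 3888/(2467/(-5584) + 24222/1719) = -10944/(-2 + ((8 - 4)²)²) + 3888/(2467/(-5584) + 24222/1719) = -10944/(-2 + (4²)²) + 3888/(2467*(-1/5584) + 24222*(1/1719)) = -10944/(-2 + 16²) + 3888/(-2467/5584 + 8074/573) = -10944/(-2 + 256) + 3888/(43671625/3199632) = -10944/254 + 3888*(3199632/43671625) = -10944*1/254 + 12440169216/43671625 = -5472/127 + 12440169216/43671625 = 1340930358432/5546296375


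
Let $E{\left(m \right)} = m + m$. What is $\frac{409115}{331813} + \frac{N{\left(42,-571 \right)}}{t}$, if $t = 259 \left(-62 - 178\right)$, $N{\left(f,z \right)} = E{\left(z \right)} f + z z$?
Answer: $- \frac{66838975201}{20625496080} \approx -3.2406$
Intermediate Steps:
$E{\left(m \right)} = 2 m$
$N{\left(f,z \right)} = z^{2} + 2 f z$ ($N{\left(f,z \right)} = 2 z f + z z = 2 f z + z^{2} = z^{2} + 2 f z$)
$t = -62160$ ($t = 259 \left(-240\right) = -62160$)
$\frac{409115}{331813} + \frac{N{\left(42,-571 \right)}}{t} = \frac{409115}{331813} + \frac{\left(-571\right) \left(-571 + 2 \cdot 42\right)}{-62160} = 409115 \cdot \frac{1}{331813} + - 571 \left(-571 + 84\right) \left(- \frac{1}{62160}\right) = \frac{409115}{331813} + \left(-571\right) \left(-487\right) \left(- \frac{1}{62160}\right) = \frac{409115}{331813} + 278077 \left(- \frac{1}{62160}\right) = \frac{409115}{331813} - \frac{278077}{62160} = - \frac{66838975201}{20625496080}$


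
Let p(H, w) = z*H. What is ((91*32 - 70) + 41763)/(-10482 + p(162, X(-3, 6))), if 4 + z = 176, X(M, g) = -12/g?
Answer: 44605/17382 ≈ 2.5662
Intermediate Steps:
z = 172 (z = -4 + 176 = 172)
p(H, w) = 172*H
((91*32 - 70) + 41763)/(-10482 + p(162, X(-3, 6))) = ((91*32 - 70) + 41763)/(-10482 + 172*162) = ((2912 - 70) + 41763)/(-10482 + 27864) = (2842 + 41763)/17382 = 44605*(1/17382) = 44605/17382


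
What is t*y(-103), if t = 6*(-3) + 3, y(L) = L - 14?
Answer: 1755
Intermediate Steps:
y(L) = -14 + L
t = -15 (t = -18 + 3 = -15)
t*y(-103) = -15*(-14 - 103) = -15*(-117) = 1755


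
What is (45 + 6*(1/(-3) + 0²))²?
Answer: 1849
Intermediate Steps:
(45 + 6*(1/(-3) + 0²))² = (45 + 6*(-⅓ + 0))² = (45 + 6*(-⅓))² = (45 - 2)² = 43² = 1849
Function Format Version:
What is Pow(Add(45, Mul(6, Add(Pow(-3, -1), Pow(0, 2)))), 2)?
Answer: 1849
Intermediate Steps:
Pow(Add(45, Mul(6, Add(Pow(-3, -1), Pow(0, 2)))), 2) = Pow(Add(45, Mul(6, Add(Rational(-1, 3), 0))), 2) = Pow(Add(45, Mul(6, Rational(-1, 3))), 2) = Pow(Add(45, -2), 2) = Pow(43, 2) = 1849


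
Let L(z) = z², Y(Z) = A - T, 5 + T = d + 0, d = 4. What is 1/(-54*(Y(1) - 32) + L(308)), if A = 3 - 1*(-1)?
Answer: 1/96322 ≈ 1.0382e-5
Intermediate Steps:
A = 4 (A = 3 + 1 = 4)
T = -1 (T = -5 + (4 + 0) = -5 + 4 = -1)
Y(Z) = 5 (Y(Z) = 4 - 1*(-1) = 4 + 1 = 5)
1/(-54*(Y(1) - 32) + L(308)) = 1/(-54*(5 - 32) + 308²) = 1/(-54*(-27) + 94864) = 1/(1458 + 94864) = 1/96322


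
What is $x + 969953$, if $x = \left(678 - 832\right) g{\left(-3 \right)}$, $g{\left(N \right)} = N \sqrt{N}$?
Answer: $969953 + 462 i \sqrt{3} \approx 9.6995 \cdot 10^{5} + 800.21 i$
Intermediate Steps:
$g{\left(N \right)} = N^{\frac{3}{2}}$
$x = 462 i \sqrt{3}$ ($x = \left(678 - 832\right) \left(-3\right)^{\frac{3}{2}} = - 154 \left(- 3 i \sqrt{3}\right) = 462 i \sqrt{3} \approx 800.21 i$)
$x + 969953 = 462 i \sqrt{3} + 969953 = 969953 + 462 i \sqrt{3}$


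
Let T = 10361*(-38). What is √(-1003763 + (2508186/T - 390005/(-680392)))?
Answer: 5*I*√180078820629668262339398790/66970644364 ≈ 1001.9*I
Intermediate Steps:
T = -393718
√(-1003763 + (2508186/T - 390005/(-680392))) = √(-1003763 + (2508186/(-393718) - 390005/(-680392))) = √(-1003763 + (2508186*(-1/393718) - 390005*(-1/680392))) = √(-1003763 + (-1254093/196859 + 390005/680392)) = √(-1003763 - 776498850161/133941288728) = √(-134446086296333625/133941288728) = 5*I*√180078820629668262339398790/66970644364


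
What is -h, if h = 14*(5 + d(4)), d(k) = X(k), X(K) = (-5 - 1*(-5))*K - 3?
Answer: -28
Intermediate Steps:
X(K) = -3 (X(K) = (-5 + 5)*K - 3 = 0*K - 3 = 0 - 3 = -3)
d(k) = -3
h = 28 (h = 14*(5 - 3) = 14*2 = 28)
-h = -1*28 = -28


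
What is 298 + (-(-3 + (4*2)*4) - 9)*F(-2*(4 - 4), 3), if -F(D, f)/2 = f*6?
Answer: 1666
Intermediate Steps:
F(D, f) = -12*f (F(D, f) = -2*f*6 = -12*f)
298 + (-(-3 + (4*2)*4) - 9)*F(-2*(4 - 4), 3) = 298 + (-(-3 + (4*2)*4) - 9)*(-12*3) = 298 + (-(-3 + 8*4) - 9)*(-36) = 298 + (-(-3 + 32) - 9)*(-36) = 298 + (-1*29 - 9)*(-36) = 298 + (-29 - 9)*(-36) = 298 - 38*(-36) = 298 + 1368 = 1666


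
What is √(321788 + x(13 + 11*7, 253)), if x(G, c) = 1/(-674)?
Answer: √146180564814/674 ≈ 567.26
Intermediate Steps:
x(G, c) = -1/674
√(321788 + x(13 + 11*7, 253)) = √(321788 - 1/674) = √(216885111/674) = √146180564814/674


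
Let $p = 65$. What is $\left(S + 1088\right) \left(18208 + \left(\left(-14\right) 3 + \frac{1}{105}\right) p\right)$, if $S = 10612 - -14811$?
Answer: $\frac{2872475687}{7} \approx 4.1035 \cdot 10^{8}$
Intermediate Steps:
$S = 25423$ ($S = 10612 + 14811 = 25423$)
$\left(S + 1088\right) \left(18208 + \left(\left(-14\right) 3 + \frac{1}{105}\right) p\right) = \left(25423 + 1088\right) \left(18208 + \left(\left(-14\right) 3 + \frac{1}{105}\right) 65\right) = 26511 \left(18208 + \left(-42 + \frac{1}{105}\right) 65\right) = 26511 \left(18208 - \frac{57317}{21}\right) = 26511 \cdot \frac{325051}{21} = \frac{2872475687}{7}$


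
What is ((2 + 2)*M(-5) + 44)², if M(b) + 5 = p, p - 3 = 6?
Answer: 3600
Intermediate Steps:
p = 9 (p = 3 + 6 = 9)
M(b) = 4 (M(b) = -5 + 9 = 4)
((2 + 2)*M(-5) + 44)² = ((2 + 2)*4 + 44)² = (4*4 + 44)² = (16 + 44)² = 60² = 3600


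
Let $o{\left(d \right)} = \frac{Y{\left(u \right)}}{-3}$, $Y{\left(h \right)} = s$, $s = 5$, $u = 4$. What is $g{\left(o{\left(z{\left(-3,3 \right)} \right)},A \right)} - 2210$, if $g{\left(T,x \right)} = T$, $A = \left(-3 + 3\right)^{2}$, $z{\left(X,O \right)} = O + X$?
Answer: $- \frac{6635}{3} \approx -2211.7$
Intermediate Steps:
$Y{\left(h \right)} = 5$
$A = 0$ ($A = 0^{2} = 0$)
$o{\left(d \right)} = - \frac{5}{3}$ ($o{\left(d \right)} = \frac{5}{-3} = 5 \left(- \frac{1}{3}\right) = - \frac{5}{3}$)
$g{\left(o{\left(z{\left(-3,3 \right)} \right)},A \right)} - 2210 = - \frac{5}{3} - 2210 = - \frac{6635}{3}$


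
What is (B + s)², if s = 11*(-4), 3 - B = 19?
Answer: 3600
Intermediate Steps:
B = -16 (B = 3 - 1*19 = 3 - 19 = -16)
s = -44
(B + s)² = (-16 - 44)² = (-60)² = 3600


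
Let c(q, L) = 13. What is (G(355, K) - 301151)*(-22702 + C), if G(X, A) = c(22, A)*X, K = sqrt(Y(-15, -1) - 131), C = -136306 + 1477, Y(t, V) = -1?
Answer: 46713612616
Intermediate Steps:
C = -134829
K = 2*I*sqrt(33) (K = sqrt(-1 - 131) = sqrt(-132) = 2*I*sqrt(33) ≈ 11.489*I)
G(X, A) = 13*X
(G(355, K) - 301151)*(-22702 + C) = (13*355 - 301151)*(-22702 - 134829) = (4615 - 301151)*(-157531) = -296536*(-157531) = 46713612616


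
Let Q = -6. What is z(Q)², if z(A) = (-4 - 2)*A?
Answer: 1296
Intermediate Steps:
z(A) = -6*A
z(Q)² = (-6*(-6))² = 36² = 1296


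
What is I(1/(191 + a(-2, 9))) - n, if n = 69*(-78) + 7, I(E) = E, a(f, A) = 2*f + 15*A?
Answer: 1730751/322 ≈ 5375.0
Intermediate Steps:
n = -5375 (n = -5382 + 7 = -5375)
I(1/(191 + a(-2, 9))) - n = 1/(191 + (2*(-2) + 15*9)) - 1*(-5375) = 1/(191 + (-4 + 135)) + 5375 = 1/(191 + 131) + 5375 = 1/322 + 5375 = 1730751/322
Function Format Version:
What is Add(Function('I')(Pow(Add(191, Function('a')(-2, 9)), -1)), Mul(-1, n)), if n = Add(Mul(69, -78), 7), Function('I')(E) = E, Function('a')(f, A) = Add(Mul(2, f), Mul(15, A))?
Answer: Rational(1730751, 322) ≈ 5375.0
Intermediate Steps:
n = -5375 (n = Add(-5382, 7) = -5375)
Add(Function('I')(Pow(Add(191, Function('a')(-2, 9)), -1)), Mul(-1, n)) = Add(Pow(Add(191, Add(Mul(2, -2), Mul(15, 9))), -1), Mul(-1, -5375)) = Add(Pow(Add(191, Add(-4, 135)), -1), 5375) = Add(Pow(Add(191, 131), -1), 5375) = Add(Pow(322, -1), 5375) = Add(Rational(1, 322), 5375) = Rational(1730751, 322)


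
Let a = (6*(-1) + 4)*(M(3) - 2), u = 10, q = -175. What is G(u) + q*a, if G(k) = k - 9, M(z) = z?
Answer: 351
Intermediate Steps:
G(k) = -9 + k
a = -2 (a = (6*(-1) + 4)*(3 - 2) = (-6 + 4)*1 = -2*1 = -2)
G(u) + q*a = (-9 + 10) - 175*(-2) = 1 + 350 = 351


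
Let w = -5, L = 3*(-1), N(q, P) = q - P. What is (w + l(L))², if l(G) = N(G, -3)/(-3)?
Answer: 25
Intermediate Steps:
L = -3
l(G) = -1 - G/3 (l(G) = (G - 1*(-3))/(-3) = (G + 3)*(-⅓) = (3 + G)*(-⅓) = -1 - G/3)
(w + l(L))² = (-5 + (-1 - ⅓*(-3)))² = (-5 + (-1 + 1))² = (-5 + 0)² = (-5)² = 25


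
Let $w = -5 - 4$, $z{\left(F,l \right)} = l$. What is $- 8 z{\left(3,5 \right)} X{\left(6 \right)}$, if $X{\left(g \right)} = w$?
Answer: $360$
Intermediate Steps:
$w = -9$
$X{\left(g \right)} = -9$
$- 8 z{\left(3,5 \right)} X{\left(6 \right)} = - 8 \cdot 5 \left(-9\right) = \left(-8\right) \left(-45\right) = 360$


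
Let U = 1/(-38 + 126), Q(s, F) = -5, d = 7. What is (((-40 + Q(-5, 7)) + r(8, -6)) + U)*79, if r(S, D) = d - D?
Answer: -222385/88 ≈ -2527.1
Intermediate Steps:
r(S, D) = 7 - D
U = 1/88 ≈ 0.011364
(((-40 + Q(-5, 7)) + r(8, -6)) + U)*79 = (((-40 - 5) + (7 - 1*(-6))) + 1/88)*79 = ((-45 + (7 + 6)) + 1/88)*79 = ((-45 + 13) + 1/88)*79 = (-32 + 1/88)*79 = -2815/88*79 = -222385/88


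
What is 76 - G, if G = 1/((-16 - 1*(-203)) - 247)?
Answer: 4561/60 ≈ 76.017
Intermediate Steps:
G = -1/60 (G = 1/((-16 + 203) - 247) = 1/(187 - 247) = 1/(-60) = -1/60 ≈ -0.016667)
76 - G = 76 - 1*(-1/60) = 76 + 1/60 = 4561/60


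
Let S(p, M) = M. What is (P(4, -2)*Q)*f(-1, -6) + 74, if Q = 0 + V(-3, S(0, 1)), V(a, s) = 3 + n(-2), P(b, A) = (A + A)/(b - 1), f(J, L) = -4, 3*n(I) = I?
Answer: 778/9 ≈ 86.444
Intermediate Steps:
n(I) = I/3
P(b, A) = 2*A/(-1 + b) (P(b, A) = (2*A)/(-1 + b) = 2*A/(-1 + b))
V(a, s) = 7/3 (V(a, s) = 3 + (⅓)*(-2) = 3 - ⅔ = 7/3)
Q = 7/3 (Q = 0 + 7/3 = 7/3 ≈ 2.3333)
(P(4, -2)*Q)*f(-1, -6) + 74 = ((2*(-2)/(-1 + 4))*(7/3))*(-4) + 74 = ((2*(-2)/3)*(7/3))*(-4) + 74 = ((2*(-2)*(⅓))*(7/3))*(-4) + 74 = -4/3*7/3*(-4) + 74 = -28/9*(-4) + 74 = 112/9 + 74 = 778/9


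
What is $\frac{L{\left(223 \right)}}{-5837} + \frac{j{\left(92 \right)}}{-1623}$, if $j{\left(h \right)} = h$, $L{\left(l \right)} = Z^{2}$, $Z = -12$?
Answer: $- \frac{770716}{9473451} \approx -0.081355$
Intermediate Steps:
$L{\left(l \right)} = 144$ ($L{\left(l \right)} = \left(-12\right)^{2} = 144$)
$\frac{L{\left(223 \right)}}{-5837} + \frac{j{\left(92 \right)}}{-1623} = \frac{144}{-5837} + \frac{92}{-1623} = 144 \left(- \frac{1}{5837}\right) + 92 \left(- \frac{1}{1623}\right) = - \frac{144}{5837} - \frac{92}{1623} = - \frac{770716}{9473451}$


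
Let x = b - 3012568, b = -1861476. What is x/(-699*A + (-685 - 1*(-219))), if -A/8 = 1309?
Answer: -2437022/3659731 ≈ -0.66590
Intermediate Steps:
A = -10472 (A = -8*1309 = -10472)
x = -4874044 (x = -1861476 - 3012568 = -4874044)
x/(-699*A + (-685 - 1*(-219))) = -4874044/(-699*(-10472) + (-685 - 1*(-219))) = -4874044/(7319928 + (-685 + 219)) = -4874044/(7319928 - 466) = -4874044/7319462 = -4874044*1/7319462 = -2437022/3659731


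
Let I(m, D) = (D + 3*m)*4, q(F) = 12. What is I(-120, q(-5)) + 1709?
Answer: 317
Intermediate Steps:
I(m, D) = 4*D + 12*m
I(-120, q(-5)) + 1709 = (4*12 + 12*(-120)) + 1709 = (48 - 1440) + 1709 = -1392 + 1709 = 317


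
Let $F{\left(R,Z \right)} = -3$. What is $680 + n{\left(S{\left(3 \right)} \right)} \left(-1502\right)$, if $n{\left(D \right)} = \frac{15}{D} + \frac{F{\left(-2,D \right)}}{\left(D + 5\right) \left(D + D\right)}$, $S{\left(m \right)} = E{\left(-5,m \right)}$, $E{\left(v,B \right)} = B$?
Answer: $- \frac{53889}{8} \approx -6736.1$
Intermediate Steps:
$S{\left(m \right)} = m$
$n{\left(D \right)} = \frac{15}{D} - \frac{3}{2 D \left(5 + D\right)}$ ($n{\left(D \right)} = \frac{15}{D} - \frac{3}{\left(D + 5\right) \left(D + D\right)} = \frac{15}{D} - \frac{3}{\left(5 + D\right) 2 D} = \frac{15}{D} - \frac{3}{2 D \left(5 + D\right)}$)
$680 + n{\left(S{\left(3 \right)} \right)} \left(-1502\right) = 680 + \frac{3 \left(49 + 10 \cdot 3\right)}{2 \cdot 3 \left(5 + 3\right)} \left(-1502\right) = 680 + \frac{3}{2} \cdot \frac{1}{3} \cdot \frac{1}{8} \left(49 + 30\right) \left(-1502\right) = 680 + \frac{3}{2} \cdot \frac{1}{3} \cdot \frac{1}{8} \cdot 79 \left(-1502\right) = 680 + \frac{79}{16} \left(-1502\right) = 680 - \frac{59329}{8} = - \frac{53889}{8}$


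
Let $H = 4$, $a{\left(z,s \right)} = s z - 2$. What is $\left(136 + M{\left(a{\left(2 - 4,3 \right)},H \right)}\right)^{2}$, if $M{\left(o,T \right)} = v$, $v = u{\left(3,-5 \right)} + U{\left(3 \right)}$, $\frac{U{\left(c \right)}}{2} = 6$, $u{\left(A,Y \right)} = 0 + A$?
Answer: $22801$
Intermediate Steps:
$a{\left(z,s \right)} = -2 + s z$
$u{\left(A,Y \right)} = A$
$U{\left(c \right)} = 12$ ($U{\left(c \right)} = 2 \cdot 6 = 12$)
$v = 15$ ($v = 3 + 12 = 15$)
$M{\left(o,T \right)} = 15$
$\left(136 + M{\left(a{\left(2 - 4,3 \right)},H \right)}\right)^{2} = \left(136 + 15\right)^{2} = 151^{2} = 22801$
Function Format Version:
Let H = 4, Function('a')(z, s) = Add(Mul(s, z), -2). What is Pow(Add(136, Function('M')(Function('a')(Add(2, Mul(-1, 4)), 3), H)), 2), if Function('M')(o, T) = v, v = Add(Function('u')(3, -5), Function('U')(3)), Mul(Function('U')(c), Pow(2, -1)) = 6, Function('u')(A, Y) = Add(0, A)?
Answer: 22801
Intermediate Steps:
Function('a')(z, s) = Add(-2, Mul(s, z))
Function('u')(A, Y) = A
Function('U')(c) = 12 (Function('U')(c) = Mul(2, 6) = 12)
v = 15 (v = Add(3, 12) = 15)
Function('M')(o, T) = 15
Pow(Add(136, Function('M')(Function('a')(Add(2, Mul(-1, 4)), 3), H)), 2) = Pow(Add(136, 15), 2) = Pow(151, 2) = 22801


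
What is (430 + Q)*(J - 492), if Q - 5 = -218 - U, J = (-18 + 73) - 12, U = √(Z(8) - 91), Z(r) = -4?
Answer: -97433 + 449*I*√95 ≈ -97433.0 + 4376.3*I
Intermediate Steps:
U = I*√95 (U = √(-4 - 91) = √(-95) = I*√95 ≈ 9.7468*I)
J = 43 (J = 55 - 12 = 43)
Q = -213 - I*√95 (Q = 5 + (-218 - I*√95) = -213 - I*√95 ≈ -213.0 - 9.7468*I)
(430 + Q)*(J - 492) = (430 + (-213 - I*√95))*(43 - 492) = (217 - I*√95)*(-449) = -97433 + 449*I*√95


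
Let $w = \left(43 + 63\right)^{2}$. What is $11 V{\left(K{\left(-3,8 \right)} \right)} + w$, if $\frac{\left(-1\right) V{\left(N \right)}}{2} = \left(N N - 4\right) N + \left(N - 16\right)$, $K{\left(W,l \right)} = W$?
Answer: $11984$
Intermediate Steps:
$w = 11236$ ($w = 106^{2} = 11236$)
$V{\left(N \right)} = 32 - 2 N - 2 N \left(-4 + N^{2}\right)$ ($V{\left(N \right)} = - 2 \left(\left(N N - 4\right) N + \left(N - 16\right)\right) = - 2 \left(\left(N^{2} - 4\right) N + \left(-16 + N\right)\right) = - 2 \left(\left(-4 + N^{2}\right) N + \left(-16 + N\right)\right) = - 2 \left(N \left(-4 + N^{2}\right) + \left(-16 + N\right)\right) = - 2 \left(-16 + N + N \left(-4 + N^{2}\right)\right) = 32 - 2 N - 2 N \left(-4 + N^{2}\right)$)
$11 V{\left(K{\left(-3,8 \right)} \right)} + w = 11 \left(32 - 2 \left(-3\right)^{3} + 6 \left(-3\right)\right) + 11236 = 11 \left(32 - -54 - 18\right) + 11236 = 11 \left(32 + 54 - 18\right) + 11236 = 11 \cdot 68 + 11236 = 748 + 11236 = 11984$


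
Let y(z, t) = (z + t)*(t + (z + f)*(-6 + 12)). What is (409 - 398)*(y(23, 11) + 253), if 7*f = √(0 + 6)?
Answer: 58509 + 2244*√6/7 ≈ 59294.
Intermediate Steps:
f = √6/7 (f = √(0 + 6)/7 = √6/7 ≈ 0.34993)
y(z, t) = (t + z)*(t + 6*z + 6*√6/7) (y(z, t) = (z + t)*(t + (z + √6/7)*(-6 + 12)) = (t + z)*(t + (z + √6/7)*6) = (t + z)*(t + (6*z + 6*√6/7)) = (t + z)*(t + 6*z + 6*√6/7))
(409 - 398)*(y(23, 11) + 253) = (409 - 398)*((11² + 6*23² + 7*11*23 + (6/7)*11*√6 + (6/7)*23*√6) + 253) = 11*((121 + 6*529 + 1771 + 66*√6/7 + 138*√6/7) + 253) = 11*((121 + 3174 + 1771 + 66*√6/7 + 138*√6/7) + 253) = 11*((5066 + 204*√6/7) + 253) = 11*(5319 + 204*√6/7) = 58509 + 2244*√6/7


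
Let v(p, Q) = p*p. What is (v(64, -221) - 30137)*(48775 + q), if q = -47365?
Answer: -36717810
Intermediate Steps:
v(p, Q) = p**2
(v(64, -221) - 30137)*(48775 + q) = (64**2 - 30137)*(48775 - 47365) = (4096 - 30137)*1410 = -26041*1410 = -36717810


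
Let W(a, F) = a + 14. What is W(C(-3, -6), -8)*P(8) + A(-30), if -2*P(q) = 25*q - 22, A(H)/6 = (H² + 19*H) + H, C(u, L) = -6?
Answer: 1088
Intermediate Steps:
W(a, F) = 14 + a
A(H) = 6*H² + 120*H (A(H) = 6*((H² + 19*H) + H) = 6*(H² + 20*H) = 6*H² + 120*H)
P(q) = 11 - 25*q/2 (P(q) = -(25*q - 22)/2 = -(-22 + 25*q)/2 = 11 - 25*q/2)
W(C(-3, -6), -8)*P(8) + A(-30) = (14 - 6)*(11 - 25/2*8) + 6*(-30)*(20 - 30) = 8*(11 - 100) + 6*(-30)*(-10) = 8*(-89) + 1800 = -712 + 1800 = 1088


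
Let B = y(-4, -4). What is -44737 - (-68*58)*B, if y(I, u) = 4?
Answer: -28961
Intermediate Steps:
B = 4
-44737 - (-68*58)*B = -44737 - (-68*58)*4 = -44737 - (-3944)*4 = -44737 - 1*(-15776) = -44737 + 15776 = -28961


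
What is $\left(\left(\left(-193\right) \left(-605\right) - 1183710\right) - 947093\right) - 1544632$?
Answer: $-3558670$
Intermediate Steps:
$\left(\left(\left(-193\right) \left(-605\right) - 1183710\right) - 947093\right) - 1544632 = \left(\left(116765 - 1183710\right) - 947093\right) - 1544632 = \left(-1066945 - 947093\right) - 1544632 = -2014038 - 1544632 = -3558670$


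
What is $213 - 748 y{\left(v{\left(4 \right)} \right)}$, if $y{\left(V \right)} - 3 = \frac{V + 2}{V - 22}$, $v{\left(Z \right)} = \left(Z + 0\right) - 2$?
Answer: $- \frac{9407}{5} \approx -1881.4$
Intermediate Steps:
$v{\left(Z \right)} = -2 + Z$ ($v{\left(Z \right)} = Z - 2 = -2 + Z$)
$y{\left(V \right)} = 3 + \frac{2 + V}{-22 + V}$ ($y{\left(V \right)} = 3 + \frac{V + 2}{V - 22} = 3 + \frac{2 + V}{-22 + V}$)
$213 - 748 y{\left(v{\left(4 \right)} \right)} = 213 - 748 \frac{4 \left(-16 + \left(-2 + 4\right)\right)}{-22 + \left(-2 + 4\right)} = 213 - 748 \frac{4 \left(-16 + 2\right)}{-22 + 2} = 213 - 748 \cdot 4 \frac{1}{-20} \left(-14\right) = 213 - 748 \cdot 4 \left(- \frac{1}{20}\right) \left(-14\right) = 213 - \frac{10472}{5} = - \frac{9407}{5}$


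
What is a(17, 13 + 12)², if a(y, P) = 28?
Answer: 784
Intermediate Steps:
a(17, 13 + 12)² = 28² = 784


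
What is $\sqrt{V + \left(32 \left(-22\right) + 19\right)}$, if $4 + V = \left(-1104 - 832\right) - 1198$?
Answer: $i \sqrt{3823} \approx 61.83 i$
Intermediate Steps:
$V = -3138$ ($V = -4 - 3134 = -3138$)
$\sqrt{V + \left(32 \left(-22\right) + 19\right)} = \sqrt{-3138 + \left(32 \left(-22\right) + 19\right)} = \sqrt{-3138 + \left(-704 + 19\right)} = \sqrt{-3138 - 685} = \sqrt{-3823} = i \sqrt{3823}$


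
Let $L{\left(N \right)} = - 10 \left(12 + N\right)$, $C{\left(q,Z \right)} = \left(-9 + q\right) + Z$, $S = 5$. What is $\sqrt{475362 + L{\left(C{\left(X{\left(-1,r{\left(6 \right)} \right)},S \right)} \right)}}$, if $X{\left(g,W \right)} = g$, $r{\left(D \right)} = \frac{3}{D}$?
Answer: $2 \sqrt{118823} \approx 689.41$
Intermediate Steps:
$C{\left(q,Z \right)} = -9 + Z + q$
$L{\left(N \right)} = -120 - 10 N$
$\sqrt{475362 + L{\left(C{\left(X{\left(-1,r{\left(6 \right)} \right)},S \right)} \right)}} = \sqrt{475362 - \left(120 + 10 \left(-9 + 5 - 1\right)\right)} = \sqrt{475362 - 70} = \sqrt{475292} = 2 \sqrt{118823}$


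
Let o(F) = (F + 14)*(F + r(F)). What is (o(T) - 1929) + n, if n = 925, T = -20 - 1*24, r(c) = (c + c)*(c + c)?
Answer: -232004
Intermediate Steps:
r(c) = 4*c² (r(c) = (2*c)*(2*c) = 4*c²)
T = -44 (T = -20 - 24 = -44)
o(F) = (14 + F)*(F + 4*F²) (o(F) = (F + 14)*(F + 4*F²) = (14 + F)*(F + 4*F²))
(o(T) - 1929) + n = (-44*(14 + 4*(-44)² + 57*(-44)) - 1929) + 925 = (-44*(14 + 4*1936 - 2508) - 1929) + 925 = (-44*(14 + 7744 - 2508) - 1929) + 925 = (-44*5250 - 1929) + 925 = (-231000 - 1929) + 925 = -232929 + 925 = -232004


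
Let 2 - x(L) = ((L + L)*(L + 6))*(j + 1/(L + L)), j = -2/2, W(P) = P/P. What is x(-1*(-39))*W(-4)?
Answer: 3467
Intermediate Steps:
W(P) = 1
j = -1 (j = -2*½ = -1)
x(L) = 2 - 2*L*(-1 + 1/(2*L))*(6 + L) (x(L) = 2 - (L + L)*(L + 6)*(-1 + 1/(L + L)) = 2 - (2*L)*(6 + L)*(-1 + 1/(2*L)) = 2 - 2*L*(6 + L)*(-1 + 1/(2*L)) = 2 - 2*L*(-1 + 1/(2*L))*(6 + L))
x(-1*(-39))*W(-4) = (-4 + 2*(-1*(-39))² + 11*(-1*(-39)))*1 = (-4 + 2*39² + 11*39)*1 = (-4 + 2*1521 + 429)*1 = (-4 + 3042 + 429)*1 = 3467*1 = 3467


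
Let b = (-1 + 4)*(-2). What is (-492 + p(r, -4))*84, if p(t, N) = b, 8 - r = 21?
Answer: -41832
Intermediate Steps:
r = -13 (r = 8 - 1*21 = 8 - 21 = -13)
b = -6 (b = 3*(-2) = -6)
p(t, N) = -6
(-492 + p(r, -4))*84 = (-492 - 6)*84 = -498*84 = -41832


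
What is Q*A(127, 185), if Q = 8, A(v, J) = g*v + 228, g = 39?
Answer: 41448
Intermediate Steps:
A(v, J) = 228 + 39*v (A(v, J) = 39*v + 228 = 228 + 39*v)
Q*A(127, 185) = 8*(228 + 39*127) = 8*(228 + 4953) = 8*5181 = 41448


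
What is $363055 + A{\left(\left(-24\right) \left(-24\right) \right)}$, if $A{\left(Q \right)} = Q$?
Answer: $363631$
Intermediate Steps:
$363055 + A{\left(\left(-24\right) \left(-24\right) \right)} = 363055 - -576 = 363055 + 576 = 363631$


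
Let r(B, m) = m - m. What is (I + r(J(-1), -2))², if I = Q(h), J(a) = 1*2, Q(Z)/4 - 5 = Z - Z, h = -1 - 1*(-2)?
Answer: 400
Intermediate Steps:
h = 1 (h = -1 + 2 = 1)
Q(Z) = 20 (Q(Z) = 20 + 4*(Z - Z) = 20 + 4*0 = 20 + 0 = 20)
J(a) = 2
r(B, m) = 0
I = 20
(I + r(J(-1), -2))² = (20 + 0)² = 20² = 400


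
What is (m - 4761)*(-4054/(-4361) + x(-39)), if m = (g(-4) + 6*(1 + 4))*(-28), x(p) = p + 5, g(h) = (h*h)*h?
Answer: 549333980/4361 ≈ 1.2597e+5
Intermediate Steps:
g(h) = h³ (g(h) = h²*h = h³)
x(p) = 5 + p
m = 952 (m = ((-4)³ + 6*(1 + 4))*(-28) = (-64 + 6*5)*(-28) = (-64 + 30)*(-28) = -34*(-28) = 952)
(m - 4761)*(-4054/(-4361) + x(-39)) = (952 - 4761)*(-4054/(-4361) + (5 - 39)) = -3809*(-4054*(-1/4361) - 34) = -3809*(4054/4361 - 34) = -3809*(-144220/4361) = 549333980/4361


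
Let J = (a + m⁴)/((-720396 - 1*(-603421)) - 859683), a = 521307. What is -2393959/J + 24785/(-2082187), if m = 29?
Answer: 2434159051772668767/1279074980978 ≈ 1.9031e+6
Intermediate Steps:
J = -614294/488329 (J = (521307 + 29⁴)/((-720396 - 1*(-603421)) - 859683) = (521307 + 707281)/((-720396 + 603421) - 859683) = 1228588/(-116975 - 859683) = 1228588/(-976658) = 1228588*(-1/976658) = -614294/488329 ≈ -1.2580)
-2393959/J + 24785/(-2082187) = -2393959/(-614294/488329) + 24785/(-2082187) = -2393959*(-488329/614294) + 24785*(-1/2082187) = 1169039604511/614294 - 24785/2082187 = 2434159051772668767/1279074980978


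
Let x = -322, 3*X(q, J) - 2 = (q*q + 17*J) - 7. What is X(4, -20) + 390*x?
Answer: -377069/3 ≈ -1.2569e+5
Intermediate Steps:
X(q, J) = -5/3 + q**2/3 + 17*J/3 (X(q, J) = 2/3 + ((q*q + 17*J) - 7)/3 = 2/3 + ((q**2 + 17*J) - 7)/3 = 2/3 + (-7 + q**2 + 17*J)/3 = 2/3 + (-7/3 + q**2/3 + 17*J/3) = -5/3 + q**2/3 + 17*J/3)
X(4, -20) + 390*x = (-5/3 + (1/3)*4**2 + (17/3)*(-20)) + 390*(-322) = (-5/3 + (1/3)*16 - 340/3) - 125580 = (-5/3 + 16/3 - 340/3) - 125580 = -329/3 - 125580 = -377069/3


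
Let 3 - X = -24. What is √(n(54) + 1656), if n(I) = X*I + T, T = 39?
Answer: √3153 ≈ 56.152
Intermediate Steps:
X = 27 (X = 3 - 1*(-24) = 3 + 24 = 27)
n(I) = 39 + 27*I (n(I) = 27*I + 39 = 39 + 27*I)
√(n(54) + 1656) = √((39 + 27*54) + 1656) = √((39 + 1458) + 1656) = √(1497 + 1656) = √3153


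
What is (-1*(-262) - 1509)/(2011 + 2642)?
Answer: -1247/4653 ≈ -0.26800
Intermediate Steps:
(-1*(-262) - 1509)/(2011 + 2642) = (262 - 1509)/4653 = -1247*1/4653 = -1247/4653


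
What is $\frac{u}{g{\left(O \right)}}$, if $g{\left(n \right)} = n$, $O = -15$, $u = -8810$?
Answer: $\frac{1762}{3} \approx 587.33$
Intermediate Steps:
$\frac{u}{g{\left(O \right)}} = - \frac{8810}{-15} = \left(-8810\right) \left(- \frac{1}{15}\right) = \frac{1762}{3}$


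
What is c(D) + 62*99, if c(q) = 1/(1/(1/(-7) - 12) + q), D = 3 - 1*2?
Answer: 478849/78 ≈ 6139.1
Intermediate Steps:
D = 1 (D = 3 - 2 = 1)
c(q) = 1/(-7/85 + q) (c(q) = 1/(1/(-⅐ - 12) + q) = 1/(1/(-85/7) + q) = 1/(-7/85 + q))
c(D) + 62*99 = 85/(-7 + 85*1) + 62*99 = 85/(-7 + 85) + 6138 = 85/78 + 6138 = 478849/78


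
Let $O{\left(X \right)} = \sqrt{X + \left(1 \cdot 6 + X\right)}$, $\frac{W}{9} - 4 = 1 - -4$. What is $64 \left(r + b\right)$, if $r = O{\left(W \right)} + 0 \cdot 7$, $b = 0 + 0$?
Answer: $128 \sqrt{42} \approx 829.54$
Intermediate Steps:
$W = 81$ ($W = 36 + 9 \left(1 - -4\right) = 36 + 9 \left(1 + 4\right) = 36 + 9 \cdot 5 = 36 + 45 = 81$)
$O{\left(X \right)} = \sqrt{6 + 2 X}$ ($O{\left(X \right)} = \sqrt{X + \left(6 + X\right)} = \sqrt{6 + 2 X}$)
$b = 0$
$r = 2 \sqrt{42}$ ($r = \sqrt{6 + 2 \cdot 81} + 0 \cdot 7 = \sqrt{6 + 162} + 0 = \sqrt{168} + 0 = 2 \sqrt{42} + 0 = 2 \sqrt{42} \approx 12.961$)
$64 \left(r + b\right) = 64 \left(2 \sqrt{42} + 0\right) = 64 \cdot 2 \sqrt{42} = 128 \sqrt{42}$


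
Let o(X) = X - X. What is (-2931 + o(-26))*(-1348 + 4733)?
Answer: -9921435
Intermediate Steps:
o(X) = 0
(-2931 + o(-26))*(-1348 + 4733) = (-2931 + 0)*(-1348 + 4733) = -2931*3385 = -9921435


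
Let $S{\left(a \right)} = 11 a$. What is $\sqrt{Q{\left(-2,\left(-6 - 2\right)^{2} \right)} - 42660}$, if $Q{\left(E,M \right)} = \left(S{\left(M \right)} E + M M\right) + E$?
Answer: $i \sqrt{39974} \approx 199.94 i$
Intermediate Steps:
$Q{\left(E,M \right)} = E + M^{2} + 11 E M$ ($Q{\left(E,M \right)} = \left(11 M E + M M\right) + E = \left(11 E M + M^{2}\right) + E = \left(M^{2} + 11 E M\right) + E = E + M^{2} + 11 E M$)
$\sqrt{Q{\left(-2,\left(-6 - 2\right)^{2} \right)} - 42660} = \sqrt{\left(-2 + \left(\left(-6 - 2\right)^{2}\right)^{2} + 11 \left(-2\right) \left(-6 - 2\right)^{2}\right) - 42660} = \sqrt{\left(-2 + \left(\left(-8\right)^{2}\right)^{2} + 11 \left(-2\right) \left(-8\right)^{2}\right) - 42660} = \sqrt{\left(-2 + 64^{2} + 11 \left(-2\right) 64\right) - 42660} = \sqrt{\left(-2 + 4096 - 1408\right) - 42660} = \sqrt{2686 - 42660} = \sqrt{-39974} = i \sqrt{39974}$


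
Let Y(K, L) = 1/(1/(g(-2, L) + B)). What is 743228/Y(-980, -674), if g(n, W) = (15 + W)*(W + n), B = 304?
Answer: 185807/111447 ≈ 1.6672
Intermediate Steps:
Y(K, L) = 274 + L**2 + 13*L (Y(K, L) = 1/(1/((L**2 + 15*L + 15*(-2) + L*(-2)) + 304)) = 1/(1/((L**2 + 15*L - 30 - 2*L) + 304)) = 1/(1/((-30 + L**2 + 13*L) + 304)) = 1/(1/(274 + L**2 + 13*L)) = 274 + L**2 + 13*L)
743228/Y(-980, -674) = 743228/(274 + (-674)**2 + 13*(-674)) = 743228/(274 + 454276 - 8762) = 743228/445788 = 743228*(1/445788) = 185807/111447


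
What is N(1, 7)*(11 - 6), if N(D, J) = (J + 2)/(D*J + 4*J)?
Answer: 9/7 ≈ 1.2857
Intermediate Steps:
N(D, J) = (2 + J)/(4*J + D*J)
N(1, 7)*(11 - 6) = ((2 + 7)/(7*(4 + 1)))*(11 - 6) = ((1/7)*9/5)*5 = ((1/7)*(1/5)*9)*5 = (9/35)*5 = 9/7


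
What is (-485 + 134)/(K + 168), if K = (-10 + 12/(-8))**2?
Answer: -1404/1201 ≈ -1.1690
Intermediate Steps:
K = 529/4 (K = (-10 + 12*(-1/8))**2 = (-10 - 3/2)**2 = (-23/2)**2 = 529/4 ≈ 132.25)
(-485 + 134)/(K + 168) = (-485 + 134)/(529/4 + 168) = -351/1201/4 = -351*4/1201 = -1404/1201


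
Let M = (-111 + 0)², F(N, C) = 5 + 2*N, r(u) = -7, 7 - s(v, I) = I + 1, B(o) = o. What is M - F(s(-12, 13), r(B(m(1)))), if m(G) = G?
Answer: 12330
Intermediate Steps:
s(v, I) = 6 - I (s(v, I) = 7 - (I + 1) = 7 - (1 + I) = 7 + (-1 - I) = 6 - I)
M = 12321 (M = (-111)² = 12321)
M - F(s(-12, 13), r(B(m(1)))) = 12321 - (5 + 2*(6 - 1*13)) = 12321 - (5 + 2*(6 - 13)) = 12321 - (5 + 2*(-7)) = 12321 - (5 - 14) = 12321 - 1*(-9) = 12321 + 9 = 12330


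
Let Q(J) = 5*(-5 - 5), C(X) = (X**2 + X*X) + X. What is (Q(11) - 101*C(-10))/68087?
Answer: -19240/68087 ≈ -0.28258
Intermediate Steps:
C(X) = X + 2*X**2 (C(X) = (X**2 + X**2) + X = 2*X**2 + X = X + 2*X**2)
Q(J) = -50 (Q(J) = 5*(-10) = -50)
(Q(11) - 101*C(-10))/68087 = (-50 - (-1010)*(1 + 2*(-10)))/68087 = (-50 - (-1010)*(1 - 20))*(1/68087) = (-50 - (-1010)*(-19))*(1/68087) = (-50 - 101*190)*(1/68087) = (-50 - 19190)*(1/68087) = -19240*1/68087 = -19240/68087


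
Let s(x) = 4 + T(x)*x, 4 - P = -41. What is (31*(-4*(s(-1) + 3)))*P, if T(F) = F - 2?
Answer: -55800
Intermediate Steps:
P = 45 (P = 4 - 1*(-41) = 4 + 41 = 45)
T(F) = -2 + F
s(x) = 4 + x*(-2 + x) (s(x) = 4 + (-2 + x)*x = 4 + x*(-2 + x))
(31*(-4*(s(-1) + 3)))*P = (31*(-4*((4 - (-2 - 1)) + 3)))*45 = (31*(-4*((4 - 1*(-3)) + 3)))*45 = (31*(-4*((4 + 3) + 3)))*45 = (31*(-4*(7 + 3)))*45 = (31*(-4*10))*45 = (31*(-40))*45 = -1240*45 = -55800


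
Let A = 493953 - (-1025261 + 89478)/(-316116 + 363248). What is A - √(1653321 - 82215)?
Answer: 23281928579/47132 - √1571106 ≈ 4.9272e+5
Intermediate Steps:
A = 23281928579/47132 (A = 493953 - (-935783)/47132 = 493953 - 1*(-935783/47132) = 493953 + 935783/47132 = 23281928579/47132 ≈ 4.9397e+5)
A - √(1653321 - 82215) = 23281928579/47132 - √(1653321 - 82215) = 23281928579/47132 - √1571106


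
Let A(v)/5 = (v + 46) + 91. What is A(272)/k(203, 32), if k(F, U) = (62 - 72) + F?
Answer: 2045/193 ≈ 10.596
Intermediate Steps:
k(F, U) = -10 + F
A(v) = 685 + 5*v (A(v) = 5*((v + 46) + 91) = 5*((46 + v) + 91) = 5*(137 + v) = 685 + 5*v)
A(272)/k(203, 32) = (685 + 5*272)/(-10 + 203) = (685 + 1360)/193 = 2045*(1/193) = 2045/193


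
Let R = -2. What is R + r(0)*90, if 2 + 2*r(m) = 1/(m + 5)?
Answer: -83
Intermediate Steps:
r(m) = -1 + 1/(2*(5 + m)) (r(m) = -1 + 1/(2*(m + 5)) = -1 + 1/(2*(5 + m)))
R + r(0)*90 = -2 + ((-9/2 - 1*0)/(5 + 0))*90 = -2 + ((-9/2 + 0)/5)*90 = -2 + ((⅕)*(-9/2))*90 = -2 - 9/10*90 = -2 - 81 = -83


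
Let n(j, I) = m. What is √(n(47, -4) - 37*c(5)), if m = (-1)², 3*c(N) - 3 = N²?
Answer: I*√3099/3 ≈ 18.556*I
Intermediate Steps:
c(N) = 1 + N²/3
m = 1
n(j, I) = 1
√(n(47, -4) - 37*c(5)) = √(1 - 37*(1 + (⅓)*5²)) = √(1 - 37*(1 + (⅓)*25)) = √(1 - 37*(1 + 25/3)) = √(1 - 37*28/3) = √(1 - 1036/3) = √(-1033/3) = I*√3099/3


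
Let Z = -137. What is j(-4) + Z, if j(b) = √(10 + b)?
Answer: -137 + √6 ≈ -134.55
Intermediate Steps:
j(-4) + Z = √(10 - 4) - 137 = √6 - 137 = -137 + √6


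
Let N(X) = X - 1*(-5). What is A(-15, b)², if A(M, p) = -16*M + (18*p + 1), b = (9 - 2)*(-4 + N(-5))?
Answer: 69169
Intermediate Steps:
N(X) = 5 + X (N(X) = X + 5 = 5 + X)
b = -28 (b = (9 - 2)*(-4 + (5 - 5)) = 7*(-4 + 0) = 7*(-4) = -28)
A(M, p) = 1 - 16*M + 18*p (A(M, p) = -16*M + (1 + 18*p) = 1 - 16*M + 18*p)
A(-15, b)² = (1 - 16*(-15) + 18*(-28))² = (1 + 240 - 504)² = (-263)² = 69169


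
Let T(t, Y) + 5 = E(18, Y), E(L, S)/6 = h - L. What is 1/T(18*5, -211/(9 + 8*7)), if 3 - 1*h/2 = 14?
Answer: -1/245 ≈ -0.0040816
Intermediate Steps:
h = -22 (h = 6 - 2*14 = 6 - 28 = -22)
E(L, S) = -132 - 6*L (E(L, S) = 6*(-22 - L) = -132 - 6*L)
T(t, Y) = -245 (T(t, Y) = -5 + (-132 - 6*18) = -5 + (-132 - 108) = -5 - 240 = -245)
1/T(18*5, -211/(9 + 8*7)) = 1/(-245) = -1/245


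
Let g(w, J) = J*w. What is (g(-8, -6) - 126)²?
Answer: 6084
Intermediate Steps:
(g(-8, -6) - 126)² = (-6*(-8) - 126)² = (48 - 126)² = (-78)² = 6084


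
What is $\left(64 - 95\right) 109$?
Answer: $-3379$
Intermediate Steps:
$\left(64 - 95\right) 109 = \left(-31\right) 109 = -3379$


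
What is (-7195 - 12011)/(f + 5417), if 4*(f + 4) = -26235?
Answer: 76824/4583 ≈ 16.763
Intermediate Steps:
f = -26251/4 (f = -4 + (1/4)*(-26235) = -4 - 26235/4 = -26251/4 ≈ -6562.8)
(-7195 - 12011)/(f + 5417) = (-7195 - 12011)/(-26251/4 + 5417) = -19206/(-4583/4) = -19206*(-4/4583) = 76824/4583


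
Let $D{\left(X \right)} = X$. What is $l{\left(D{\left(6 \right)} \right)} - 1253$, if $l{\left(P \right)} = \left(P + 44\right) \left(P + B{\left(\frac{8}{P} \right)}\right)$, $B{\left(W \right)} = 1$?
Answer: $-903$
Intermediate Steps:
$l{\left(P \right)} = \left(1 + P\right) \left(44 + P\right)$ ($l{\left(P \right)} = \left(P + 44\right) \left(P + 1\right) = \left(44 + P\right) \left(1 + P\right) = \left(1 + P\right) \left(44 + P\right)$)
$l{\left(D{\left(6 \right)} \right)} - 1253 = \left(44 + 6^{2} + 45 \cdot 6\right) - 1253 = \left(44 + 36 + 270\right) - 1253 = 350 - 1253 = -903$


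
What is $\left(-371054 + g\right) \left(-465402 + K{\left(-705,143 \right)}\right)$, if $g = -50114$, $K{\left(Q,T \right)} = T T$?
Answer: $187399965104$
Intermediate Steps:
$K{\left(Q,T \right)} = T^{2}$
$\left(-371054 + g\right) \left(-465402 + K{\left(-705,143 \right)}\right) = \left(-371054 - 50114\right) \left(-465402 + 143^{2}\right) = - 421168 \left(-465402 + 20449\right) = \left(-421168\right) \left(-444953\right) = 187399965104$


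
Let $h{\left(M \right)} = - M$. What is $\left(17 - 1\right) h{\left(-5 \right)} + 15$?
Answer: $95$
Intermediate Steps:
$\left(17 - 1\right) h{\left(-5 \right)} + 15 = \left(17 - 1\right) \left(\left(-1\right) \left(-5\right)\right) + 15 = 16 \cdot 5 + 15 = 80 + 15 = 95$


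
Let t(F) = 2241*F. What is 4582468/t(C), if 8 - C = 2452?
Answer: -1145617/1369251 ≈ -0.83667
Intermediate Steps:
C = -2444 (C = 8 - 1*2452 = 8 - 2452 = -2444)
4582468/t(C) = 4582468/((2241*(-2444))) = 4582468/(-5477004) = 4582468*(-1/5477004) = -1145617/1369251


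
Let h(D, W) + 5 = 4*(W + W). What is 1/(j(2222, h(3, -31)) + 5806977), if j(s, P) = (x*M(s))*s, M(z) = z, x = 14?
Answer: 1/74928953 ≈ 1.3346e-8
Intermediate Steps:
h(D, W) = -5 + 8*W (h(D, W) = -5 + 4*(W + W) = -5 + 4*(2*W) = -5 + 8*W)
j(s, P) = 14*s**2 (j(s, P) = (14*s)*s = 14*s**2)
1/(j(2222, h(3, -31)) + 5806977) = 1/(14*2222**2 + 5806977) = 1/(14*4937284 + 5806977) = 1/(69121976 + 5806977) = 1/74928953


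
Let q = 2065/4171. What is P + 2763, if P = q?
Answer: 11526538/4171 ≈ 2763.5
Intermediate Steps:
q = 2065/4171 (q = 2065*(1/4171) = 2065/4171 ≈ 0.49509)
P = 2065/4171 ≈ 0.49509
P + 2763 = 2065/4171 + 2763 = 11526538/4171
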